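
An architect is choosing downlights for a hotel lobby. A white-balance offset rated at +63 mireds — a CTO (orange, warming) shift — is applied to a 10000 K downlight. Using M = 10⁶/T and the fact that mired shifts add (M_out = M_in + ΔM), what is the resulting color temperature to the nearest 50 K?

M_in = 10⁶/10000 = 100.00 mireds.
M_out = 100.00 + (+63) = 163.00 mireds.
T_out = 10⁶/163.00 = 6135.0 K → 6150 K.

6150 K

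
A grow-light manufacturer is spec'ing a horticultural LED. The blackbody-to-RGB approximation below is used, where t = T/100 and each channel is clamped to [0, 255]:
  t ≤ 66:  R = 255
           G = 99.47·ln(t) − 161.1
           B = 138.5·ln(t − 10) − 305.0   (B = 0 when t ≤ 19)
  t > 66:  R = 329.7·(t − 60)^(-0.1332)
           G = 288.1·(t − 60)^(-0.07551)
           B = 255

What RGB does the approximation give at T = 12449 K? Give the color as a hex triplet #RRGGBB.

t = 12449/100 = 124.49; the t > 66 branch applies.
R = 329.7·(124.49 − 60)^(-0.1332) = 329.7·64.49^(-0.1332) = 329.7·0.57408 = 189.276.
G = 288.1·(124.49 − 60)^(-0.07551) = 288.1·64.49^(-0.07551) = 288.1·0.73007 = 210.334.
B = 255 by definition for t > 66.
Rounded: (189, 210, 255).
In hex: #BDD2FF.

#BDD2FF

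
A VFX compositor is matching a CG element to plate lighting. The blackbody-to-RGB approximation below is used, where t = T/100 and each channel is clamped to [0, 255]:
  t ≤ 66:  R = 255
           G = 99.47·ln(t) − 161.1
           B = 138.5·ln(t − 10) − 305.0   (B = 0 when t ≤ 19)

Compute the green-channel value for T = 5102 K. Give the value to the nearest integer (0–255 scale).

230

t = 5102/100 = 51.02; the t ≤ 66 branch applies.
G = 99.47·ln 51.02 − 161.1 = 99.47·3.9322 − 161.1 = 230.038.
Rounded: 230.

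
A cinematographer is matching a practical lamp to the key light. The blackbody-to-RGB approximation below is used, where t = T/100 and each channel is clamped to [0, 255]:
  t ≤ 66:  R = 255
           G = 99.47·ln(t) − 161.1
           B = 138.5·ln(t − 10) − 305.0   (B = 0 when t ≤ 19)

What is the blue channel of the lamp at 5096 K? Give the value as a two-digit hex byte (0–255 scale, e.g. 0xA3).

t = 5096/100 = 50.96; the t ≤ 66 branch applies.
B = 138.5·ln(50.96 − 10) − 305.0 = 138.5·ln 40.96 − 305.0 = 138.5·3.7126 − 305.0 = 209.195.
Rounded: 209; in hex, 0xD1.

0xD1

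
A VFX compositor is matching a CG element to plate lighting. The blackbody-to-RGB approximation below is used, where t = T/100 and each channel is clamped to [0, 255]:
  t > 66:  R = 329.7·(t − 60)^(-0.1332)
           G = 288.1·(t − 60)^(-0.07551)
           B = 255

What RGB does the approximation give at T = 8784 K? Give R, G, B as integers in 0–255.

t = 8784/100 = 87.84; the t > 66 branch applies.
R = 329.7·(87.84 − 60)^(-0.1332) = 329.7·27.84^(-0.1332) = 329.7·0.64205 = 211.684.
G = 288.1·(87.84 − 60)^(-0.07551) = 288.1·27.84^(-0.07551) = 288.1·0.77788 = 224.107.
B = 255 by definition for t > 66.
Rounded: (212, 224, 255).

R=212, G=224, B=255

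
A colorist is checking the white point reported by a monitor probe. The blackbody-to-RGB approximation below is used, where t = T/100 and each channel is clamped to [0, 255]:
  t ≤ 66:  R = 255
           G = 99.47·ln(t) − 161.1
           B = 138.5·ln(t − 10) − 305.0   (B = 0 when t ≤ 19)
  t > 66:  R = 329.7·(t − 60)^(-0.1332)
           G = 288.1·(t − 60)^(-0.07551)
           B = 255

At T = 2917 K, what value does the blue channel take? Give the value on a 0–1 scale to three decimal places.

0.408

t = 2917/100 = 29.17; the t ≤ 66 branch applies.
B = 138.5·ln(29.17 − 10) − 305.0 = 138.5·ln 19.17 − 305.0 = 138.5·2.9533 − 305.0 = 104.038.
On a 0–1 scale: 104.038/255 = 0.4080 → 0.408.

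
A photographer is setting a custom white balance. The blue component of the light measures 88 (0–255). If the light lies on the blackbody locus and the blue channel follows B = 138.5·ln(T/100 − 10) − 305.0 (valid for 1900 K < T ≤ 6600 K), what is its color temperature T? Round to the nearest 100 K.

ln(t − 10) = (88 + 305.0) / 138.5 = 2.8375.
t − 10 = e^2.8375 = 17.074, so t = 27.074.
T = 100·t = 2707 K → 2700 K to the nearest 100 K.

2700 K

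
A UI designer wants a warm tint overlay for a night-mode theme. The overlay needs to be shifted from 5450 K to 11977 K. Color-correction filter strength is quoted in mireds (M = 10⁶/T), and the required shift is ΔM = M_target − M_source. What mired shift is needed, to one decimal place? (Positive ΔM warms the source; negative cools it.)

-100.0 mireds

M_source = 10⁶/5450 = 183.486; M_target = 10⁶/11977 = 83.493.
ΔM = 83.493 − 183.486 = -99.993 → -100.0 mireds, a cooling shift.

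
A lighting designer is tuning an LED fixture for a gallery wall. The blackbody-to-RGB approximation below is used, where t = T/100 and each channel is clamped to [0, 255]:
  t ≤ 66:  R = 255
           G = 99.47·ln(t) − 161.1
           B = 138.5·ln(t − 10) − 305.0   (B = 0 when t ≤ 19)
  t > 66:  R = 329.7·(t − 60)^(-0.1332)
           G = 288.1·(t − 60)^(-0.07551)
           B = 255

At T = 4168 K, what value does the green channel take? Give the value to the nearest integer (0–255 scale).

t = 4168/100 = 41.68; the t ≤ 66 branch applies.
G = 99.47·ln 41.68 − 161.1 = 99.47·3.7300 − 161.1 = 209.925.
Rounded: 210.

210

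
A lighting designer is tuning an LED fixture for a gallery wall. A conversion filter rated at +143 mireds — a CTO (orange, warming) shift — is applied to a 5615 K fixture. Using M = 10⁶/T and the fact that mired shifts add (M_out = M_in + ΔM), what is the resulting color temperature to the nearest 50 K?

M_in = 10⁶/5615 = 178.09 mireds.
M_out = 178.09 + (+143) = 321.09 mireds.
T_out = 10⁶/321.09 = 3114.3 K → 3100 K.

3100 K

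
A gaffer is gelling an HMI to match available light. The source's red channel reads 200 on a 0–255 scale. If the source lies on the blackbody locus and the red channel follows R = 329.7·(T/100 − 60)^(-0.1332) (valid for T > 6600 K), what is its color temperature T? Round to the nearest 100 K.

(t − 60)^(-0.1332) = 200/329.7 = 0.60661.
t − 60 = 0.60661^(1/-0.1332) = 0.60661^(-7.508) = 42.638, so t = 102.638.
T = 100·t = 10264 K → 10300 K to the nearest 100 K.

10300 K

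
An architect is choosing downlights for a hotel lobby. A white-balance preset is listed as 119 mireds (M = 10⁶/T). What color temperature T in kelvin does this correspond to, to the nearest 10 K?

T = 10⁶ / 119 = 8403.36 K → 8400 K.

8400 K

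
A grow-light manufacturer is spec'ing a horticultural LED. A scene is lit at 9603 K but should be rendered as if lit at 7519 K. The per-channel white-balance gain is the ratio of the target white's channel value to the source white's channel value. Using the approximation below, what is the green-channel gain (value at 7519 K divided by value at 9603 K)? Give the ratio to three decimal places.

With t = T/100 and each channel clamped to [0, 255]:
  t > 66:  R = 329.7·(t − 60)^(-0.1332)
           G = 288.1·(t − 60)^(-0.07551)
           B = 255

At 9603 K (t = 96.03):
  G = 288.1·(96.03 − 60)^(-0.07551) = 288.1·36.03^(-0.07551) = 288.1·0.76288 = 219.786.
At 7519 K (t = 75.19):
  G = 288.1·(75.19 − 60)^(-0.07551) = 288.1·15.19^(-0.07551) = 288.1·0.81429 = 234.598.
Gain = 234.598 / 219.786 = 1.0674 → 1.067.

1.067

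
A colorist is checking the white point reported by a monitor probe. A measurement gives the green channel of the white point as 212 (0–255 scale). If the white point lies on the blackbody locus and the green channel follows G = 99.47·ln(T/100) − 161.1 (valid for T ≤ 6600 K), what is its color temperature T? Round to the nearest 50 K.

ln t = (212 + 161.1) / 99.47 = 3.7509.
t = e^3.7509 = 42.559.
T = 100·t = 4256 K → 4250 K to the nearest 50 K.

4250 K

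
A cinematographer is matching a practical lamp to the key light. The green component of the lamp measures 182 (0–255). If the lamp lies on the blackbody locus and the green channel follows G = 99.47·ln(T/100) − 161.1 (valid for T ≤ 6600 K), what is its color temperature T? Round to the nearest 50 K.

ln t = (182 + 161.1) / 99.47 = 3.4493.
t = e^3.4493 = 31.478.
T = 100·t = 3148 K → 3150 K to the nearest 50 K.

3150 K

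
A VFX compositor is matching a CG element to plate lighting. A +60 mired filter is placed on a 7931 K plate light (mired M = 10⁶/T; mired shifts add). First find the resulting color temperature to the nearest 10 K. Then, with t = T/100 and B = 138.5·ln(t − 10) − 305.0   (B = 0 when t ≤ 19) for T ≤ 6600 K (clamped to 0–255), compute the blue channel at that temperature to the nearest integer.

M_in = 10⁶/7931 = 126.09; M_out = 126.09 + (+60) = 186.09.
T_out = 10⁶/186.09 = 5373.8 K → 5370 K; t = 53.7.
B = 138.5·ln(53.7 − 10) − 305.0 = 138.5·ln 43.7 − 305.0 = 138.5·3.7773 − 305.0 = 218.163.
Rounded: 218.

218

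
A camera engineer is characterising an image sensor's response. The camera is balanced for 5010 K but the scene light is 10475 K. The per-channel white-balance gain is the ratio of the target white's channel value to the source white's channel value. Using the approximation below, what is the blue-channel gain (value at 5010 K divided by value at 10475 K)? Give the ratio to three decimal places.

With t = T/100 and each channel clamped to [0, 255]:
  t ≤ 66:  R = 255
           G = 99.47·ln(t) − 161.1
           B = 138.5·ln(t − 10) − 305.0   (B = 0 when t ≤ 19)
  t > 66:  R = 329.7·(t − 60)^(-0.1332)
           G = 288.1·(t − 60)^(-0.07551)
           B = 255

0.809

At 10475 K (t = 104.75):
  B = 255 by definition for t > 66.
At 5010 K (t = 50.1):
  B = 138.5·ln(50.1 − 10) − 305.0 = 138.5·ln 40.1 − 305.0 = 138.5·3.6914 − 305.0 = 206.256.
Gain = 206.256 / 255.000 = 0.8088 → 0.809.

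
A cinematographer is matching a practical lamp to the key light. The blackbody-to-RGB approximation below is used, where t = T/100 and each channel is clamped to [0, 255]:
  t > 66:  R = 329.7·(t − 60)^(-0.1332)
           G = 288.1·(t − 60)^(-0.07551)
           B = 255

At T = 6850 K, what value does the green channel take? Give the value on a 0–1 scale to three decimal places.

t = 6850/100 = 68.5; the t > 66 branch applies.
G = 288.1·(68.5 − 60)^(-0.07551) = 288.1·8.5^(-0.07551) = 288.1·0.85078 = 245.111.
On a 0–1 scale: 245.111/255 = 0.9612 → 0.961.

0.961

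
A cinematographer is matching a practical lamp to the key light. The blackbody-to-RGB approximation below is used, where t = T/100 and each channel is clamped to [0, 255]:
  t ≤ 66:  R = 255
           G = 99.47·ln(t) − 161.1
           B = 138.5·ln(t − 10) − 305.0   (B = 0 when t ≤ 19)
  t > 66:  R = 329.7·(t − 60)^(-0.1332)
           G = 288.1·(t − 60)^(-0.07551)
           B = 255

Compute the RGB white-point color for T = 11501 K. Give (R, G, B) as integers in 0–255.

(193, 213, 255)

t = 11501/100 = 115.01; the t > 66 branch applies.
R = 329.7·(115.01 − 60)^(-0.1332) = 329.7·55.01^(-0.1332) = 329.7·0.58637 = 193.327.
G = 288.1·(115.01 − 60)^(-0.07551) = 288.1·55.01^(-0.07551) = 288.1·0.73889 = 212.874.
B = 255 by definition for t > 66.
Rounded: (193, 213, 255).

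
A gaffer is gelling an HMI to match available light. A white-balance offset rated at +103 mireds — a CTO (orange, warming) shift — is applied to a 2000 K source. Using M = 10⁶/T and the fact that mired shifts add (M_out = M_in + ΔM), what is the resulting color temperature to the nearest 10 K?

1660 K

M_in = 10⁶/2000 = 500.00 mireds.
M_out = 500.00 + (+103) = 603.00 mireds.
T_out = 10⁶/603.00 = 1658.4 K → 1660 K.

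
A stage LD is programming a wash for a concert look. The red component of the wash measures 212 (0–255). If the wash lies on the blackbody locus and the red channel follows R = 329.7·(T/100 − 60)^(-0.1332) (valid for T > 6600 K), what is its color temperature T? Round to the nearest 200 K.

8800 K

(t − 60)^(-0.1332) = 212/329.7 = 0.64301.
t − 60 = 0.64301^(1/-0.1332) = 0.64301^(-7.508) = 27.530, so t = 87.530.
T = 100·t = 8753 K → 8800 K to the nearest 200 K.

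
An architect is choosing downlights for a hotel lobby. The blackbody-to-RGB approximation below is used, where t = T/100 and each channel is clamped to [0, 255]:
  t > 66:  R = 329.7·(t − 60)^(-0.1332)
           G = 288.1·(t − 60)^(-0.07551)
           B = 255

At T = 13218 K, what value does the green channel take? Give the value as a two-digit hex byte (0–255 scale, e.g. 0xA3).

t = 13218/100 = 132.18; the t > 66 branch applies.
G = 288.1·(132.18 − 60)^(-0.07551) = 288.1·72.18^(-0.07551) = 288.1·0.72389 = 208.552.
Rounded: 209; in hex, 0xD1.

0xD1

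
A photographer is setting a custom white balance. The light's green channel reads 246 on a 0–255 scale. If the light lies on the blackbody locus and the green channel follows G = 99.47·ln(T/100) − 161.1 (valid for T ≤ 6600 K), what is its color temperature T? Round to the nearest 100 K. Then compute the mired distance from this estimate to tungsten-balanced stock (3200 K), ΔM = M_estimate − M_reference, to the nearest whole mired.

ln t = (246 + 161.1) / 99.47 = 4.0927.
t = e^4.0927 = 59.901.
T = 100·t = 5990 K → 6000 K to the nearest 100 K.
M_estimate = 10⁶/6000 = 166.67; M_reference = 10⁶/3200 = 312.50.
ΔM = 166.67 − 312.50 = -145.83 → -146 mireds.

-146 mireds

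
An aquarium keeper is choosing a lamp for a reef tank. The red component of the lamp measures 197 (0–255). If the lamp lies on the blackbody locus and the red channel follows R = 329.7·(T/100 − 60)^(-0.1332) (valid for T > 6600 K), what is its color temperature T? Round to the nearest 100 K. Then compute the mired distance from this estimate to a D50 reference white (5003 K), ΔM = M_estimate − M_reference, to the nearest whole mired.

-107 mireds

(t − 60)^(-0.1332) = 197/329.7 = 0.59751.
t − 60 = 0.59751^(1/-0.1332) = 0.59751^(-7.508) = 47.761, so t = 107.761.
T = 100·t = 10776 K → 10800 K to the nearest 100 K.
M_estimate = 10⁶/10800 = 92.59; M_reference = 10⁶/5003 = 199.88.
ΔM = 92.59 − 199.88 = -107.29 → -107 mireds.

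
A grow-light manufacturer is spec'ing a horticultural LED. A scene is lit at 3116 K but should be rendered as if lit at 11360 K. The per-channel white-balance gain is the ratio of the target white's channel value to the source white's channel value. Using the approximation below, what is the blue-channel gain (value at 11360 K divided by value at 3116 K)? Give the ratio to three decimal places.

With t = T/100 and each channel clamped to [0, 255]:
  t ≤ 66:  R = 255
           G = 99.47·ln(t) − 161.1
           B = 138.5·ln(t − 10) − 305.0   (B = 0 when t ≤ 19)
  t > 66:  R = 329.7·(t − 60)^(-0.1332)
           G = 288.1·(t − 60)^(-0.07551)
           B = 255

At 3116 K (t = 31.16):
  B = 138.5·ln(31.16 − 10) − 305.0 = 138.5·ln 21.16 − 305.0 = 138.5·3.0521 − 305.0 = 117.718.
At 11360 K (t = 113.6):
  B = 255 by definition for t > 66.
Gain = 255.000 / 117.718 = 2.1662 → 2.166.

2.166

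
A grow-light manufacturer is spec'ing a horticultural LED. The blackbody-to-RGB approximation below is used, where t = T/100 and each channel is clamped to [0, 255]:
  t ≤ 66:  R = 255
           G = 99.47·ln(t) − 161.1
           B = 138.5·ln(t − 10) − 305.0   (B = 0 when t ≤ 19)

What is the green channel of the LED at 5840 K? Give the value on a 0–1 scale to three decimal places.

0.955

t = 5840/100 = 58.4; the t ≤ 66 branch applies.
G = 99.47·ln 58.4 − 161.1 = 99.47·4.0673 − 161.1 = 243.476.
On a 0–1 scale: 243.476/255 = 0.9548 → 0.955.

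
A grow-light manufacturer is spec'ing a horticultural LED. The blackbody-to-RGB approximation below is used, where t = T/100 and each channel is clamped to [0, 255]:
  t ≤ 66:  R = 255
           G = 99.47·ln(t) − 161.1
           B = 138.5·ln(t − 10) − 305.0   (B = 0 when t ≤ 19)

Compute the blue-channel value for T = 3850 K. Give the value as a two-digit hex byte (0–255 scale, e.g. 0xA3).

0x9F

t = 3850/100 = 38.5; the t ≤ 66 branch applies.
B = 138.5·ln(38.5 − 10) − 305.0 = 138.5·ln 28.5 − 305.0 = 138.5·3.3499 − 305.0 = 158.962.
Rounded: 159; in hex, 0x9F.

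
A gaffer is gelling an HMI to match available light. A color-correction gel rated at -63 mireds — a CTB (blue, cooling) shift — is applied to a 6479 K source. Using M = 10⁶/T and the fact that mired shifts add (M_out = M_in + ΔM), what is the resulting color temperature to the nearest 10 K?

10950 K

M_in = 10⁶/6479 = 154.34 mireds.
M_out = 154.34 + (-63) = 91.34 mireds.
T_out = 10⁶/91.34 = 10947.5 K → 10950 K.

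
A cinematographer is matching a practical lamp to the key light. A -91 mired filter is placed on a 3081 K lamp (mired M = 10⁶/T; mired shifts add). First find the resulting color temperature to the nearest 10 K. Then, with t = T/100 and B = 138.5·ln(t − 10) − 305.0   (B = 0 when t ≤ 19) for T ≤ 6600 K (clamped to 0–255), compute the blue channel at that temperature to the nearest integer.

M_in = 10⁶/3081 = 324.57; M_out = 324.57 + (-91) = 233.57.
T_out = 10⁶/233.57 = 4281.4 K → 4280 K; t = 42.8.
B = 138.5·ln(42.8 − 10) − 305.0 = 138.5·ln 32.8 − 305.0 = 138.5·3.4904 − 305.0 = 178.424.
Rounded: 178.

178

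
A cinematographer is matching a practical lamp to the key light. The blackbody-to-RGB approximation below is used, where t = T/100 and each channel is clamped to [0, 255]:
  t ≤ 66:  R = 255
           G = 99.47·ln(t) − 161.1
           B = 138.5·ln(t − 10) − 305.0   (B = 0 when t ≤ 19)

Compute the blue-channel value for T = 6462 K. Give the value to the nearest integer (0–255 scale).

249

t = 6462/100 = 64.62; the t ≤ 66 branch applies.
B = 138.5·ln(64.62 − 10) − 305.0 = 138.5·ln 54.62 − 305.0 = 138.5·4.0004 − 305.0 = 249.055.
Rounded: 249.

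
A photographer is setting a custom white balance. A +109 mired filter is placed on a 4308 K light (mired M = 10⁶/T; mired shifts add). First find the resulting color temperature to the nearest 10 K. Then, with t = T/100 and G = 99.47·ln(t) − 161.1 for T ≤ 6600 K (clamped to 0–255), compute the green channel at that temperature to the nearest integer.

M_in = 10⁶/4308 = 232.13; M_out = 232.13 + (+109) = 341.13.
T_out = 10⁶/341.13 = 2931.5 K → 2930 K; t = 29.3.
G = 99.47·ln 29.3 − 161.1 = 99.47·3.3776 − 161.1 = 174.869.
Rounded: 175.

175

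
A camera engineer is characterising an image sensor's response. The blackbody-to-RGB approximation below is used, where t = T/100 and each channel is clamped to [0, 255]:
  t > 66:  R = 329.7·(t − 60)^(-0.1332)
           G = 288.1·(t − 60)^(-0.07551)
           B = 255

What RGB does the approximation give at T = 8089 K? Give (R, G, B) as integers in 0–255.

(220, 229, 255)

t = 8089/100 = 80.89; the t > 66 branch applies.
R = 329.7·(80.89 − 60)^(-0.1332) = 329.7·20.89^(-0.1332) = 329.7·0.66709 = 219.939.
G = 288.1·(80.89 − 60)^(-0.07551) = 288.1·20.89^(-0.07551) = 288.1·0.79493 = 229.021.
B = 255 by definition for t > 66.
Rounded: (220, 229, 255).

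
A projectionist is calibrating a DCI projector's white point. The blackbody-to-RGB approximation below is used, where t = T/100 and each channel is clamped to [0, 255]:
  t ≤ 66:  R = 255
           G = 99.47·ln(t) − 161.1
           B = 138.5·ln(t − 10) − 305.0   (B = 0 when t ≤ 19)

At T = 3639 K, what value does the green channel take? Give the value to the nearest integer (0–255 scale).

196

t = 3639/100 = 36.39; the t ≤ 66 branch applies.
G = 99.47·ln 36.39 − 161.1 = 99.47·3.5943 − 161.1 = 196.424.
Rounded: 196.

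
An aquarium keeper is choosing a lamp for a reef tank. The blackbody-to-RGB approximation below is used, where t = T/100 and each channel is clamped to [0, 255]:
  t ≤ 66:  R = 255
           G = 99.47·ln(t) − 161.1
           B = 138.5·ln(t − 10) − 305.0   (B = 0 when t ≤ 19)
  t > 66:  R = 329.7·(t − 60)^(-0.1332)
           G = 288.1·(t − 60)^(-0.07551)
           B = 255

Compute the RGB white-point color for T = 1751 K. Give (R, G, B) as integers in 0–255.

(255, 124, 0)

t = 1751/100 = 17.51; the t ≤ 66 branch applies.
R = 255 by definition for t ≤ 66.
G = 99.47·ln 17.51 − 161.1 = 99.47·2.8628 − 161.1 = 123.660.
t = 17.51 ≤ 19, so B = 0.
Rounded: (255, 124, 0).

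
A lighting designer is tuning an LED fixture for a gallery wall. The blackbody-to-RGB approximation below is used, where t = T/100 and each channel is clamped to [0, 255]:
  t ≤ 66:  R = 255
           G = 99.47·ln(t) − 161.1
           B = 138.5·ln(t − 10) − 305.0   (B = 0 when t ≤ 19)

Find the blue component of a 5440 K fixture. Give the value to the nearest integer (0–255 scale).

220

t = 5440/100 = 54.4; the t ≤ 66 branch applies.
B = 138.5·ln(54.4 − 10) − 305.0 = 138.5·ln 44.4 − 305.0 = 138.5·3.7932 − 305.0 = 220.364.
Rounded: 220.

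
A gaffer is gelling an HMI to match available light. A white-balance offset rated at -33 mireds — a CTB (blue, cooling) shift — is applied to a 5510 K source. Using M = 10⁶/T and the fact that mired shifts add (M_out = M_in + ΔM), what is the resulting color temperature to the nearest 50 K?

6750 K

M_in = 10⁶/5510 = 181.49 mireds.
M_out = 181.49 + (-33) = 148.49 mireds.
T_out = 10⁶/148.49 = 6734.5 K → 6750 K.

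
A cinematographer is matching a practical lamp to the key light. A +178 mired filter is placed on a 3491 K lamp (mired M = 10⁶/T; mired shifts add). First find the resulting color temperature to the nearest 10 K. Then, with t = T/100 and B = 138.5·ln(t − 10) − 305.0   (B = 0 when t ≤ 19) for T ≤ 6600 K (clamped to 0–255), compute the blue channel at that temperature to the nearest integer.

M_in = 10⁶/3491 = 286.45; M_out = 286.45 + (+178) = 464.45.
T_out = 10⁶/464.45 = 2153.1 K → 2150 K; t = 21.5.
B = 138.5·ln(21.5 − 10) − 305.0 = 138.5·ln 11.5 − 305.0 = 138.5·2.4423 − 305.0 = 33.265.
Rounded: 33.

33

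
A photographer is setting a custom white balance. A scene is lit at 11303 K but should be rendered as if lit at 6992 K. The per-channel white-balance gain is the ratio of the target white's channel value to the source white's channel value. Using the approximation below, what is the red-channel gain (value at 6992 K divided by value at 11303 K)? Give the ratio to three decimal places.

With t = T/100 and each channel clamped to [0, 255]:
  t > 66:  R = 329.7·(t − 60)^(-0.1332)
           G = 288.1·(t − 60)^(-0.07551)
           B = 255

At 11303 K (t = 113.03):
  R = 329.7·(113.03 − 60)^(-0.1332) = 329.7·53.03^(-0.1332) = 329.7·0.58924 = 194.273.
At 6992 K (t = 69.92):
  R = 329.7·(69.92 − 60)^(-0.1332) = 329.7·9.92^(-0.1332) = 329.7·0.73666 = 242.875.
Gain = 242.875 / 194.273 = 1.2502 → 1.250.

1.250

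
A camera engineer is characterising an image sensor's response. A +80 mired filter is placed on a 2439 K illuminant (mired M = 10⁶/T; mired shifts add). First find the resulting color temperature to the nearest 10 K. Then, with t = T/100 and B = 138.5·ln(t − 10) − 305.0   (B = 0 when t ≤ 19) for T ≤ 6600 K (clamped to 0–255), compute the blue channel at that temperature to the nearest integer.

19

M_in = 10⁶/2439 = 410.00; M_out = 410.00 + (+80) = 490.00.
T_out = 10⁶/490.00 = 2040.8 K → 2040 K; t = 20.4.
B = 138.5·ln(20.4 − 10) − 305.0 = 138.5·ln 10.4 − 305.0 = 138.5·2.3418 − 305.0 = 19.340.
Rounded: 19.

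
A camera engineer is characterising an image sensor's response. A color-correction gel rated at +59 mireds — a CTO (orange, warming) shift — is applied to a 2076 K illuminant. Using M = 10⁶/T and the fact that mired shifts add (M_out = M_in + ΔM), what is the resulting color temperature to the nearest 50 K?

1850 K

M_in = 10⁶/2076 = 481.70 mireds.
M_out = 481.70 + (+59) = 540.70 mireds.
T_out = 10⁶/540.70 = 1849.5 K → 1850 K.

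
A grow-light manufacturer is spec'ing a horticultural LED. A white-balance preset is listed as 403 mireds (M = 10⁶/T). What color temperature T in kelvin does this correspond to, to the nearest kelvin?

2481 K

T = 10⁶ / 403 = 2481.39 K → 2481 K.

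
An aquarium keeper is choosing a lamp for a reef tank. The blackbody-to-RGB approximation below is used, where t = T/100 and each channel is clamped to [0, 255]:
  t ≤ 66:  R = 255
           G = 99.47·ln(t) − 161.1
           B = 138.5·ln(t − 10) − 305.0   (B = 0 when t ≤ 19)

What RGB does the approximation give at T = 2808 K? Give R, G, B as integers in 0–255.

t = 2808/100 = 28.08; the t ≤ 66 branch applies.
R = 255 by definition for t ≤ 66.
G = 99.47·ln 28.08 − 161.1 = 99.47·3.3351 − 161.1 = 170.638.
B = 138.5·ln(28.08 − 10) − 305.0 = 138.5·ln 18.08 − 305.0 = 138.5·2.8948 − 305.0 = 95.931.
Rounded: (255, 171, 96).

R=255, G=171, B=96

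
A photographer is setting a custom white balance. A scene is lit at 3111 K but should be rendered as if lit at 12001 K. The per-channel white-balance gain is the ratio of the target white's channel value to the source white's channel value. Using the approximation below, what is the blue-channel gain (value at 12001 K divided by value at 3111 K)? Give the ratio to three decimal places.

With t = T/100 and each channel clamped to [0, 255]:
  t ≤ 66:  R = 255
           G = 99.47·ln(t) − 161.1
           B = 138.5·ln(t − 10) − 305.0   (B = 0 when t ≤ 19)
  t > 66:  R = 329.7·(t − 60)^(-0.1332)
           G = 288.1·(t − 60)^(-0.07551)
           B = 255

At 3111 K (t = 31.11):
  B = 138.5·ln(31.11 − 10) − 305.0 = 138.5·ln 21.11 − 305.0 = 138.5·3.0497 − 305.0 = 117.390.
At 12001 K (t = 120.01):
  B = 255 by definition for t > 66.
Gain = 255.000 / 117.390 = 2.1722 → 2.172.

2.172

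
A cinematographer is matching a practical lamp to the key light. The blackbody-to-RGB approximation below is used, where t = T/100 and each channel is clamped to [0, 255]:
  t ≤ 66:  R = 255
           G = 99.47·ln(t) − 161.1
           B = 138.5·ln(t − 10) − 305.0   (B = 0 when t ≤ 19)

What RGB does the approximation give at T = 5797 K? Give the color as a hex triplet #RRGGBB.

t = 5797/100 = 57.97; the t ≤ 66 branch applies.
R = 255 by definition for t ≤ 66.
G = 99.47·ln 57.97 − 161.1 = 99.47·4.0599 − 161.1 = 242.741.
B = 138.5·ln(57.97 − 10) − 305.0 = 138.5·ln 47.97 − 305.0 = 138.5·3.8706 − 305.0 = 231.075.
Rounded: (255, 243, 231).
In hex: #FFF3E7.

#FFF3E7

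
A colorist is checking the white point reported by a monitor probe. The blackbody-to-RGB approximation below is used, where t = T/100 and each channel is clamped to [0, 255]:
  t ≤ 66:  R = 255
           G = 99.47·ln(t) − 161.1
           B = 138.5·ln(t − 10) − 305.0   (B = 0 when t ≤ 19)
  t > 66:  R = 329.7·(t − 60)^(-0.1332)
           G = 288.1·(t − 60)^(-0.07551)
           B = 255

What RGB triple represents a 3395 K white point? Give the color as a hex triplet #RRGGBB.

t = 3395/100 = 33.95; the t ≤ 66 branch applies.
R = 255 by definition for t ≤ 66.
G = 99.47·ln 33.95 − 161.1 = 99.47·3.5249 − 161.1 = 189.521.
B = 138.5·ln(33.95 − 10) − 305.0 = 138.5·ln 23.95 − 305.0 = 138.5·3.1760 − 305.0 = 134.872.
Rounded: (255, 190, 135).
In hex: #FFBE87.

#FFBE87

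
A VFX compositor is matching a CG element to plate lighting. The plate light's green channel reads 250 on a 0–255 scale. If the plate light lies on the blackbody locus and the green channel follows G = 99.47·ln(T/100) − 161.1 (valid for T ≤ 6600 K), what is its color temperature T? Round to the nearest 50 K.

6250 K

ln t = (250 + 161.1) / 99.47 = 4.1329.
t = e^4.1329 = 62.359.
T = 100·t = 6236 K → 6250 K to the nearest 50 K.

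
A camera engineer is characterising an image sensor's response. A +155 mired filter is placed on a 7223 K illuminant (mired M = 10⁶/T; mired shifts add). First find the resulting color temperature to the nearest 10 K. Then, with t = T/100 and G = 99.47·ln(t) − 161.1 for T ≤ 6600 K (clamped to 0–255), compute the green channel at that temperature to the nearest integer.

190

M_in = 10⁶/7223 = 138.45; M_out = 138.45 + (+155) = 293.45.
T_out = 10⁶/293.45 = 3407.8 K → 3410 K; t = 34.1.
G = 99.47·ln 34.1 − 161.1 = 99.47·3.5293 − 161.1 = 189.959.
Rounded: 190.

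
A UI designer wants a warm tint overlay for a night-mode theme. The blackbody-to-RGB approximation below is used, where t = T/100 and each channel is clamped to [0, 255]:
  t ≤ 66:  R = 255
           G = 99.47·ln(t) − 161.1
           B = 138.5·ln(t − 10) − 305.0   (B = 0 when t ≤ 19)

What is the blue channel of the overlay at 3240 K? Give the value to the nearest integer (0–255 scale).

126

t = 3240/100 = 32.4; the t ≤ 66 branch applies.
B = 138.5·ln(32.4 − 10) − 305.0 = 138.5·ln 22.4 − 305.0 = 138.5·3.1091 − 305.0 = 125.605.
Rounded: 126.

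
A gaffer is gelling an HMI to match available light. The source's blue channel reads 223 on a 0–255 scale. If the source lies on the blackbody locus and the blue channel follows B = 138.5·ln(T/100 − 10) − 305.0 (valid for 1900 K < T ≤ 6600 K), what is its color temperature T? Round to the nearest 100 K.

5500 K

ln(t − 10) = (223 + 305.0) / 138.5 = 3.8123.
t − 10 = e^3.8123 = 45.253, so t = 55.253.
T = 100·t = 5525 K → 5500 K to the nearest 100 K.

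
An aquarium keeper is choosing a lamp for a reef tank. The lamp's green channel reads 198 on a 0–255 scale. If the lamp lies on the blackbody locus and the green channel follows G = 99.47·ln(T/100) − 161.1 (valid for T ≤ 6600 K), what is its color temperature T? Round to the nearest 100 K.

ln t = (198 + 161.1) / 99.47 = 3.6101.
t = e^3.6101 = 36.971.
T = 100·t = 3697 K → 3700 K to the nearest 100 K.

3700 K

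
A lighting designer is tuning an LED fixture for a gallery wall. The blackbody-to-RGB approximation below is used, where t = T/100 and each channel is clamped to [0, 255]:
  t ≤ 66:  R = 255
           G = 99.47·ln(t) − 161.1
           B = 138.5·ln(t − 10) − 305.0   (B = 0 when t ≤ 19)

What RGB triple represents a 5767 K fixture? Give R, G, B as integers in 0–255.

t = 5767/100 = 57.67; the t ≤ 66 branch applies.
R = 255 by definition for t ≤ 66.
G = 99.47·ln 57.67 − 161.1 = 99.47·4.0547 − 161.1 = 242.225.
B = 138.5·ln(57.67 − 10) − 305.0 = 138.5·ln 47.67 − 305.0 = 138.5·3.8643 − 305.0 = 230.206.
Rounded: (255, 242, 230).

R=255, G=242, B=230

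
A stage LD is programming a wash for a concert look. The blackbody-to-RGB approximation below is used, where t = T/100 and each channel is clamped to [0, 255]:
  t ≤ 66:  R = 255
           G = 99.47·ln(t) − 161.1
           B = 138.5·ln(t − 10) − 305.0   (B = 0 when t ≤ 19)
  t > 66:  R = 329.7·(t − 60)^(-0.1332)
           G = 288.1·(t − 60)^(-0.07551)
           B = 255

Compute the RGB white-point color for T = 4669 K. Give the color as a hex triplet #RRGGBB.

t = 4669/100 = 46.69; the t ≤ 66 branch applies.
R = 255 by definition for t ≤ 66.
G = 99.47·ln 46.69 − 161.1 = 99.47·3.8435 − 161.1 = 221.216.
B = 138.5·ln(46.69 − 10) − 305.0 = 138.5·ln 36.69 − 305.0 = 138.5·3.6025 − 305.0 = 193.947.
Rounded: (255, 221, 194).
In hex: #FFDDC2.

#FFDDC2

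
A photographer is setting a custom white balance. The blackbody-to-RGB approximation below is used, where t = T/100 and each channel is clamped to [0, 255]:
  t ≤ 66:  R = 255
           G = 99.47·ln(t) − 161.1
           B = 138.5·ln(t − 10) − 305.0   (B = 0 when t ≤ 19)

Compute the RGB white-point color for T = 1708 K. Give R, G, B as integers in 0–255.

t = 1708/100 = 17.08; the t ≤ 66 branch applies.
R = 255 by definition for t ≤ 66.
G = 99.47·ln 17.08 − 161.1 = 99.47·2.8379 − 161.1 = 121.187.
t = 17.08 ≤ 19, so B = 0.
Rounded: (255, 121, 0).

R=255, G=121, B=0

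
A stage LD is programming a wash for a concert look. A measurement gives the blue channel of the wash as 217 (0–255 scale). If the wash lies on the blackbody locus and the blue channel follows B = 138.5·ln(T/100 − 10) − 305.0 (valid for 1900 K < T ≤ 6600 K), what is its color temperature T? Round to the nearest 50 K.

ln(t − 10) = (217 + 305.0) / 138.5 = 3.7690.
t − 10 = e^3.7690 = 43.335, so t = 53.335.
T = 100·t = 5333 K → 5350 K to the nearest 50 K.

5350 K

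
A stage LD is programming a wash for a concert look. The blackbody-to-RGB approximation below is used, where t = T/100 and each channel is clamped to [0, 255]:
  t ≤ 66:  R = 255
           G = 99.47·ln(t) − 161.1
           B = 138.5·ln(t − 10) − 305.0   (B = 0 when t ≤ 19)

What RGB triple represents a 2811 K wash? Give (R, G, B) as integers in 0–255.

(255, 171, 96)

t = 2811/100 = 28.11; the t ≤ 66 branch applies.
R = 255 by definition for t ≤ 66.
G = 99.47·ln 28.11 − 161.1 = 99.47·3.3361 − 161.1 = 170.744.
B = 138.5·ln(28.11 − 10) − 305.0 = 138.5·ln 18.11 − 305.0 = 138.5·2.8965 − 305.0 = 96.160.
Rounded: (255, 171, 96).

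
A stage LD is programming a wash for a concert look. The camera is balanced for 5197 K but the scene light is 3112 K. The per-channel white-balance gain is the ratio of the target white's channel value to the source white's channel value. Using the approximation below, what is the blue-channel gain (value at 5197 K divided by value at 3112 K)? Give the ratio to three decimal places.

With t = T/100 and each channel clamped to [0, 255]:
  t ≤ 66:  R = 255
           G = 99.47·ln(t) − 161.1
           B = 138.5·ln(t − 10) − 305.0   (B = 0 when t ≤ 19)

1.810

At 3112 K (t = 31.12):
  B = 138.5·ln(31.12 − 10) − 305.0 = 138.5·ln 21.12 − 305.0 = 138.5·3.0502 − 305.0 = 117.456.
At 5197 K (t = 51.97):
  B = 138.5·ln(51.97 − 10) − 305.0 = 138.5·ln 41.97 − 305.0 = 138.5·3.7370 − 305.0 = 212.568.
Gain = 212.568 / 117.456 = 1.8098 → 1.810.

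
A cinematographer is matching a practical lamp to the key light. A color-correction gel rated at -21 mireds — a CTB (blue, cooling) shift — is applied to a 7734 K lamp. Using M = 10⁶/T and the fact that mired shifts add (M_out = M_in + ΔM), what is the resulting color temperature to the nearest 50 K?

M_in = 10⁶/7734 = 129.30 mireds.
M_out = 129.30 + (-21) = 108.30 mireds.
T_out = 10⁶/108.30 = 9233.7 K → 9250 K.

9250 K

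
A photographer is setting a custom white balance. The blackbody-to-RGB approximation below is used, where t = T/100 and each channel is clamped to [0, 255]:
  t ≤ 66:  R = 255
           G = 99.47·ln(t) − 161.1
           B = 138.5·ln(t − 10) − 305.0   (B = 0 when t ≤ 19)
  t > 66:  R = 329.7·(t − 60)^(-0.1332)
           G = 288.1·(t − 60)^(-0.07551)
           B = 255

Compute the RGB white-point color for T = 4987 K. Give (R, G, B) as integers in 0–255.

t = 4987/100 = 49.87; the t ≤ 66 branch applies.
R = 255 by definition for t ≤ 66.
G = 99.47·ln 49.87 − 161.1 = 99.47·3.9094 − 161.1 = 227.770.
B = 138.5·ln(49.87 − 10) − 305.0 = 138.5·ln 39.87 − 305.0 = 138.5·3.6856 − 305.0 = 205.459.
Rounded: (255, 228, 205).

(255, 228, 205)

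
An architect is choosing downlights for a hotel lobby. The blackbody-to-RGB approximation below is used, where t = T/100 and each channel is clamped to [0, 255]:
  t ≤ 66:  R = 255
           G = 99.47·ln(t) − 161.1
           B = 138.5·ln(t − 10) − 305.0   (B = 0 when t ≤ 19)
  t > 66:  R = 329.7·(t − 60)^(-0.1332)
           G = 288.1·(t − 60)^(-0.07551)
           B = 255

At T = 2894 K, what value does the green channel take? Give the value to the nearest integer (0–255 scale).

174

t = 2894/100 = 28.94; the t ≤ 66 branch applies.
G = 99.47·ln 28.94 − 161.1 = 99.47·3.3652 − 161.1 = 173.639.
Rounded: 174.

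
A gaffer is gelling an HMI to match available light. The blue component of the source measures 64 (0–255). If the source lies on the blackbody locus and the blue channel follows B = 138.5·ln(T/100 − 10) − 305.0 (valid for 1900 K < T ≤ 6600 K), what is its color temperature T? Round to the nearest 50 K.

2450 K

ln(t − 10) = (64 + 305.0) / 138.5 = 2.6643.
t − 10 = e^2.6643 = 14.357, so t = 24.357.
T = 100·t = 2436 K → 2450 K to the nearest 50 K.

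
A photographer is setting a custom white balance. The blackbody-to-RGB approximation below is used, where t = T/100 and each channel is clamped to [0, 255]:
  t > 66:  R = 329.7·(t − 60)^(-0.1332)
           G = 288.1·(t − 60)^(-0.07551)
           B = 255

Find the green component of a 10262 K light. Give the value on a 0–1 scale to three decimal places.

t = 10262/100 = 102.62; the t > 66 branch applies.
G = 288.1·(102.62 − 60)^(-0.07551) = 288.1·42.62^(-0.07551) = 288.1·0.75327 = 217.016.
On a 0–1 scale: 217.016/255 = 0.8510 → 0.851.

0.851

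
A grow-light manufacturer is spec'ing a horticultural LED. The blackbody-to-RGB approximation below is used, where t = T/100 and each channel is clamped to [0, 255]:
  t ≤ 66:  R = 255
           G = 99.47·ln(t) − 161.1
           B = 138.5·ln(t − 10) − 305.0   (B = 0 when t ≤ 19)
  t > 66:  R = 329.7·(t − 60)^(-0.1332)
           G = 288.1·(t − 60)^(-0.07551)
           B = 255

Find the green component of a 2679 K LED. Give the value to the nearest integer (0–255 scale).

166

t = 2679/100 = 26.79; the t ≤ 66 branch applies.
G = 99.47·ln 26.79 − 161.1 = 99.47·3.2880 − 161.1 = 165.960.
Rounded: 166.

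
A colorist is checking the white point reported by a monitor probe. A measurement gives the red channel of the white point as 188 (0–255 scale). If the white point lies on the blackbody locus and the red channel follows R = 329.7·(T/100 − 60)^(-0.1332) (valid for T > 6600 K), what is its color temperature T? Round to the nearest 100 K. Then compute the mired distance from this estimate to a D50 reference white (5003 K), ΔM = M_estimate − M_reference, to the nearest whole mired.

(t − 60)^(-0.1332) = 188/329.7 = 0.57022.
t − 60 = 0.57022^(1/-0.1332) = 0.57022^(-7.508) = 67.848, so t = 127.848.
T = 100·t = 12785 K → 12800 K to the nearest 100 K.
M_estimate = 10⁶/12800 = 78.12; M_reference = 10⁶/5003 = 199.88.
ΔM = 78.12 − 199.88 = -121.76 → -122 mireds.

-122 mireds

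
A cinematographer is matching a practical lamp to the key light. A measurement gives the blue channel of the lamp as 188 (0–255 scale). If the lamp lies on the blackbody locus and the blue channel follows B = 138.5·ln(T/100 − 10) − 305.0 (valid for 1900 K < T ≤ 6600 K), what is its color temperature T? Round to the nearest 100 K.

ln(t − 10) = (188 + 305.0) / 138.5 = 3.5596.
t − 10 = e^3.5596 = 35.148, so t = 45.148.
T = 100·t = 4515 K → 4500 K to the nearest 100 K.

4500 K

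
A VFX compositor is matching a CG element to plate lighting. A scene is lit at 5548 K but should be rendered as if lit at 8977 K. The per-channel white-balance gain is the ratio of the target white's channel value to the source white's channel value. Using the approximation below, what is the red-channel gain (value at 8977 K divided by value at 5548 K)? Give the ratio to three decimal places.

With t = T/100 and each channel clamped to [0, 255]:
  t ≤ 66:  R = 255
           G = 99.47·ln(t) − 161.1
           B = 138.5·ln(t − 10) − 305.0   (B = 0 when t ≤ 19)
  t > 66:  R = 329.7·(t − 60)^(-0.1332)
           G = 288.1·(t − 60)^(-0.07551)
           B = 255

At 5548 K (t = 55.48):
  R = 255 by definition for t ≤ 66.
At 8977 K (t = 89.77):
  R = 329.7·(89.77 − 60)^(-0.1332) = 329.7·29.77^(-0.1332) = 329.7·0.63635 = 209.803.
Gain = 209.803 / 255.000 = 0.8228 → 0.823.

0.823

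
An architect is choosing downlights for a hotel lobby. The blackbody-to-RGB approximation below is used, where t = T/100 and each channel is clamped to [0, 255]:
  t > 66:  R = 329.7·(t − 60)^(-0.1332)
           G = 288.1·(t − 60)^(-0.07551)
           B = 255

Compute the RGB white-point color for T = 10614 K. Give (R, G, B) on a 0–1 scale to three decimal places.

t = 10614/100 = 106.14; the t > 66 branch applies.
R = 329.7·(106.14 − 60)^(-0.1332) = 329.7·46.14^(-0.1332) = 329.7·0.60027 = 197.908.
G = 288.1·(106.14 − 60)^(-0.07551) = 288.1·46.14^(-0.07551) = 288.1·0.74876 = 215.719.
B = 255 by definition for t > 66.
Dividing each by 255: (0.7761, 0.8460, 1.0000) → (0.776, 0.846, 1.000).

(0.776, 0.846, 1.000)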